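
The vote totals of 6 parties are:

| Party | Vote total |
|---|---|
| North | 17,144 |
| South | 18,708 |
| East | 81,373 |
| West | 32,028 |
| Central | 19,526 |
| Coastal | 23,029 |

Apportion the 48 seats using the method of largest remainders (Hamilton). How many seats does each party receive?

North=4, South=5, East=20, West=8, Central=5, Coastal=6

Standard divisor: 191808 ÷ 48 = 3996.
Standard quotas: North 4.2903, South 4.6817, East 20.3636, West 8.0150, Central 4.8864, Coastal 5.7630.
Lower quotas: North 4, South 4, East 20, West 8, Central 4, Coastal 5 (sum 45, leaving 3 seats).
Remainders in descending order: Central 0.8864, Coastal 0.7630, South 0.6817, East 0.3636, North 0.2903, West 0.0150.
The surplus seats go to Central, Coastal, South.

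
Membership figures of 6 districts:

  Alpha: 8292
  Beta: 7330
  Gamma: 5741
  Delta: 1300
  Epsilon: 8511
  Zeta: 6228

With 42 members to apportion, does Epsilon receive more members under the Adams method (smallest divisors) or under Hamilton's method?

Adams: Alpha 9, Beta 8, Gamma 7, Delta 2, Epsilon 9, Zeta 7.
Hamilton: Alpha 9, Beta 8, Gamma 6, Delta 2, Epsilon 10, Zeta 7.
Epsilon gets 9 under Adams and 10 under Hamilton.

Hamilton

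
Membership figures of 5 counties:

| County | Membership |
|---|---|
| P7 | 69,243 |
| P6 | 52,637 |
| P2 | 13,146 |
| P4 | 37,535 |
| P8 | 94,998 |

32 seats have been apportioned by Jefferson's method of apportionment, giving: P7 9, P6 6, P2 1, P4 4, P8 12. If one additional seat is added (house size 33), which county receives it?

P6

Priority for the next seat is population ÷ (current seats + 1).
Priorities: P7 6924.300, P6 7519.571, P2 6573.000, P4 7507.000, P8 7307.538.
Highest priority: P6.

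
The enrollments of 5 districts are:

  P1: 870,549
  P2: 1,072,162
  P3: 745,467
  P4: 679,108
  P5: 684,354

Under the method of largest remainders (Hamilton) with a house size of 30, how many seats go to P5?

Total 4051640; standard divisor 4051640/30 ≈ 135054.667.
Standard quotas: P1 6.4459, P2 7.9387, P3 5.5197, P4 5.0284, P5 5.0672.
Lower quotas: P1 6, P2 7, P3 5, P4 5, P5 5 (sum 28, leaving 2 seats).
Remainders in descending order: P2 0.9387, P3 0.5197, P1 0.4459, P5 0.0672, P4 0.0284.
The surplus seats go to P2, P3.
P5 receives 5.

5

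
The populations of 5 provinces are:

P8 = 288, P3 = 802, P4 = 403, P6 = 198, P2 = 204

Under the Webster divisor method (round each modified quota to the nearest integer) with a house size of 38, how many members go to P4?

8

Standard divisor 1895/38 ≈ 49.868; standard quotas: P8 5.775, P3 16.082, P4 8.081, P6 3.970, P2 4.091.
Rounding to the nearest integer gives P8 6, P3 16, P4 8, P6 4, P2 4 — total 38, matching the house size, so no adjustment is needed.
P4 receives 8.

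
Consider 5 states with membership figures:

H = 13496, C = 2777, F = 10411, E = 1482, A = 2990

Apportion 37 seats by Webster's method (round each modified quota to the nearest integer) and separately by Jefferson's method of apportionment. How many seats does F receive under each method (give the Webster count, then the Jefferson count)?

Webster: H 16, C 3, F 12, E 2, A 4.
Jefferson: H 17, C 3, F 13, E 1, A 3.
F gets 12 under Webster and 13 under Jefferson.

12 and 13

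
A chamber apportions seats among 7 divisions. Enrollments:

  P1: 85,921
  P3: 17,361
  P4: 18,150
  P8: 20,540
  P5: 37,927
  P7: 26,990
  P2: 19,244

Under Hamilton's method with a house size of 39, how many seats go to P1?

15

Total 226133; standard divisor 226133/39 ≈ 5798.282.
Standard quotas: P1 14.8184, P3 2.9942, P4 3.1302, P8 3.5424, P5 6.5411, P7 4.6548, P2 3.3189.
Lower quotas: P1 14, P3 2, P4 3, P8 3, P5 6, P7 4, P2 3 (sum 35, leaving 4 seats).
Remainders in descending order: P3 0.9942, P1 0.8184, P7 0.6548, P8 0.5424, P5 0.5411, P2 0.3189, P4 0.1302.
The surplus seats go to P3, P1, P7, P8.
P1 receives 15.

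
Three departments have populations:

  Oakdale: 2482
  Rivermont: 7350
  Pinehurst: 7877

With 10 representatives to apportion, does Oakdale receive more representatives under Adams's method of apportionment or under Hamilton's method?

Adams

Adams: Oakdale 2, Rivermont 4, Pinehurst 4.
Hamilton: Oakdale 1, Rivermont 4, Pinehurst 5.
Oakdale gets 2 under Adams and 1 under Hamilton.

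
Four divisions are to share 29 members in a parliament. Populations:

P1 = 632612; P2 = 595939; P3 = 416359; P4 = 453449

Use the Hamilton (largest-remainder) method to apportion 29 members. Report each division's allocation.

Total 2098359; standard divisor 2098359/29 ≈ 72357.207.
Standard quotas: P1 8.7429, P2 8.2361, P3 5.7542, P4 6.2668.
Lower quotas: P1 8, P2 8, P3 5, P4 6 (sum 27, leaving 2 seats).
Remainders in descending order: P3 0.7542, P1 0.7429, P4 0.2668, P2 0.2361.
Largest remainders: P3, P1 receive the extra seats.

P1=9, P2=8, P3=6, P4=6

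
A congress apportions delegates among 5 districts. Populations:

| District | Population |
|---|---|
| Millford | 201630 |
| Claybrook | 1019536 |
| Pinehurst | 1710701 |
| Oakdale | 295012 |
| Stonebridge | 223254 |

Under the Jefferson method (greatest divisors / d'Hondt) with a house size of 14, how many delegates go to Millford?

0

Standard divisor 3450133/14 ≈ 246438.071; standard quotas: Millford 0.818, Claybrook 4.137, Pinehurst 6.942, Oakdale 1.197, Stonebridge 0.906.
Rounding down gives 0, 4, 6, 1, 0 = 11 seats, so the divisor must be adjusted.
With modified divisor 208900: modified quotas Millford 0.965, Claybrook 4.880, Pinehurst 8.189, Oakdale 1.412, Stonebridge 1.069.
Rounding down: Millford 0, Claybrook 4, Pinehurst 8, Oakdale 1, Stonebridge 1 (total 14).
Millford receives 0.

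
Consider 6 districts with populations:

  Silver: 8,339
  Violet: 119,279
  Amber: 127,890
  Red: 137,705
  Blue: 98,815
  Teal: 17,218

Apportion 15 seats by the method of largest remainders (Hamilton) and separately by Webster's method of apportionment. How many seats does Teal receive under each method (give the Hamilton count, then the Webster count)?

Hamilton: Silver 0, Violet 4, Amber 4, Red 4, Blue 3, Teal 0.
Webster: Silver 0, Violet 3, Amber 4, Red 4, Blue 3, Teal 1.
Teal gets 0 under Hamilton and 1 under Webster.

0 and 1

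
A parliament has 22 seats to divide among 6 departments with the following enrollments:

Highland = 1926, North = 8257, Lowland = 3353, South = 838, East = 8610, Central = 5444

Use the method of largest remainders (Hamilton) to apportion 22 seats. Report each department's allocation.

Highland: 1, North: 6, Lowland: 3, South: 1, East: 7, Central: 4

Total 28428; standard divisor 28428/22 ≈ 1292.182.
Standard quotas: Highland 1.4905, North 6.3900, Lowland 2.5948, South 0.6485, East 6.6631, Central 4.2130.
Lower quotas: Highland 1, North 6, Lowland 2, South 0, East 6, Central 4 (sum 19, leaving 3 seats).
Remainders in descending order: East 0.6631, South 0.6485, Lowland 0.5948, Highland 0.4905, North 0.3900, Central 0.2130.
The surplus seats go to East, South, Lowland.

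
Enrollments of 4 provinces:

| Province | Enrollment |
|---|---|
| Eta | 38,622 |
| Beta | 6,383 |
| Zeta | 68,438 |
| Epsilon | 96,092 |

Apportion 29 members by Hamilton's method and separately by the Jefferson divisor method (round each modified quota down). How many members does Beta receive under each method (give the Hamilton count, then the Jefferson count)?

Hamilton: Eta 5, Beta 1, Zeta 10, Epsilon 13.
Jefferson: Eta 5, Beta 0, Zeta 10, Epsilon 14.
Beta gets 1 under Hamilton and 0 under Jefferson.

1 and 0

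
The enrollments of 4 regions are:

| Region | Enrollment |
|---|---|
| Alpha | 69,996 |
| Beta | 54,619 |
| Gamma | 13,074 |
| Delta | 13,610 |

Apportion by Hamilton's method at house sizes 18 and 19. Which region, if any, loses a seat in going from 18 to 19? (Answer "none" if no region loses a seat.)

Gamma

At 18 seats: Alpha 8, Beta 6, Gamma 2, Delta 2.
At 19 seats: Alpha 9, Beta 7, Gamma 1, Delta 2.
Gamma drops from 2 to 1.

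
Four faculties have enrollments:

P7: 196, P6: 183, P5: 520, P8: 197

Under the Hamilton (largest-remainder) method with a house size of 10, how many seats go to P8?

2

Total 1096; standard divisor 1096/10 ≈ 109.6.
Standard quotas: P7 1.788, P6 1.670, P5 4.745, P8 1.797.
Lower quotas: P7 1, P6 1, P5 4, P8 1 (sum 7, leaving 3 seats).
Remainders in descending order: P8 0.797, P7 0.788, P5 0.745, P6 0.670.
Largest remainders: P8, P7, P5 receive the extra seats.
P8 receives 2.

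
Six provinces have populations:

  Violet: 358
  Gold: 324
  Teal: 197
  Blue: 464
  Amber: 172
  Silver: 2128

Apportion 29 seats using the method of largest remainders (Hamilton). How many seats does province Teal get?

1

The standard divisor is 3643/29 ≈ 125.621.
Standard quotas: Violet 2.850, Gold 2.579, Teal 1.568, Blue 3.694, Amber 1.369, Silver 16.940.
Lower quotas: Violet 2, Gold 2, Teal 1, Blue 3, Amber 1, Silver 16 (sum 25, leaving 4 seats).
Remainders in descending order: Silver 0.940, Violet 0.850, Blue 0.694, Gold 0.579, Teal 0.568, Amber 0.369.
Largest remainders: Silver, Violet, Blue, Gold receive the extra seats.
Teal receives 1.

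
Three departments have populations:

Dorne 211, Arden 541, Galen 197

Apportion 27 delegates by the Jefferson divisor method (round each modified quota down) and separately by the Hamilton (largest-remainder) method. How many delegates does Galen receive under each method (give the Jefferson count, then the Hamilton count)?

Jefferson: Dorne 6, Arden 16, Galen 5.
Hamilton: Dorne 6, Arden 15, Galen 6.
Galen gets 5 under Jefferson and 6 under Hamilton.

5 and 6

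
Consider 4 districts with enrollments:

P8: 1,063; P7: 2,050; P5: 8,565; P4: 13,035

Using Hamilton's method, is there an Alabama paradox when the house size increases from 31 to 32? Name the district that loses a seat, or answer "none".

At 31 seats: P8 1, P7 3, P5 11, P4 16.
At 32 seats: P8 1, P7 3, P5 11, P4 17.
No district's allocation decreased.

none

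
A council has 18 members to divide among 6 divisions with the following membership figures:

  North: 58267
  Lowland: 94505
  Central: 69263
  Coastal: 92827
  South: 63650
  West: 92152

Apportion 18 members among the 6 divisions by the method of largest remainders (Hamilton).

North 2; Lowland 4; Central 3; Coastal 4; South 2; West 3

The standard divisor is 470664/18 = 26148.
Standard quotas: North 2.2284, Lowland 3.6142, Central 2.6489, Coastal 3.5501, South 2.4342, West 3.5242.
Lower quotas: North 2, Lowland 3, Central 2, Coastal 3, South 2, West 3 (sum 15, leaving 3 seats).
Remainders in descending order: Central 0.6489, Lowland 0.6142, Coastal 0.5501, West 0.5242, South 0.4342, North 0.2284.
The surplus seats go to Central, Lowland, Coastal.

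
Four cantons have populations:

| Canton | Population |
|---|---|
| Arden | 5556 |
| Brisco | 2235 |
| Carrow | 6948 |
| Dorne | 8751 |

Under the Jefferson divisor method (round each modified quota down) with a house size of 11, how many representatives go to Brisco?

Standard divisor 23490/11 ≈ 2135.455; standard quotas: Arden 2.602, Brisco 1.047, Carrow 3.254, Dorne 4.098.
Rounding down gives 2, 1, 3, 4 = 10 seats, so the divisor must be adjusted.
With modified divisor 1800: modified quotas Arden 3.087, Brisco 1.242, Carrow 3.860, Dorne 4.862.
Rounding down: Arden 3, Brisco 1, Carrow 3, Dorne 4 (total 11).
Brisco receives 1.

1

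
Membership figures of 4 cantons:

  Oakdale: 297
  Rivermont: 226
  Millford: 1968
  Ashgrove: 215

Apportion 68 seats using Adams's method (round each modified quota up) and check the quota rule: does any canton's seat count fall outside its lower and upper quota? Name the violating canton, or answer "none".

Standard quotas: Oakdale 7.463, Rivermont 5.679, Millford 49.455, Ashgrove 5.403.
Adams allocation: Oakdale 8, Rivermont 6, Millford 48, Ashgrove 6.
Millford has quota 49.455 (lower 49, upper 50) but receives 48 — outside the quota interval.

Millford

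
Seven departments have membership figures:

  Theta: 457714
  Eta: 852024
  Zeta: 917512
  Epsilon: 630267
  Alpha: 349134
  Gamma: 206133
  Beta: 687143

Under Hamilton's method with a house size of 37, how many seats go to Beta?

6

The standard divisor is 4099927/37 ≈ 110808.838.
Standard quotas: Theta 4.1307, Eta 7.6891, Zeta 8.2801, Epsilon 5.6879, Alpha 3.1508, Gamma 1.8603, Beta 6.2012.
Lower quotas: Theta 4, Eta 7, Zeta 8, Epsilon 5, Alpha 3, Gamma 1, Beta 6 (sum 34, leaving 3 seats).
Remainders in descending order: Gamma 0.8603, Eta 0.6891, Epsilon 0.6879, Zeta 0.2801, Beta 0.2012, Alpha 0.1508, Theta 0.1307.
Largest remainders: Gamma, Eta, Epsilon receive the extra seats.
Beta receives 6.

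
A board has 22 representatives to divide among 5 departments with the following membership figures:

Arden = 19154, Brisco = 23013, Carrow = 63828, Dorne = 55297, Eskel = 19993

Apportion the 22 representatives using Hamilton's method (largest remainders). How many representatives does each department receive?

Arden=2, Brisco=3, Carrow=8, Dorne=7, Eskel=2

Total 181285; standard divisor 181285/22 ≈ 8240.227.
Standard quotas: Arden 2.3245, Brisco 2.7928, Carrow 7.7459, Dorne 6.7106, Eskel 2.4263.
Lower quotas: Arden 2, Brisco 2, Carrow 7, Dorne 6, Eskel 2 (sum 19, leaving 3 seats).
Remainders in descending order: Brisco 0.7928, Carrow 0.7459, Dorne 0.7106, Eskel 0.4263, Arden 0.3245.
Largest remainders: Brisco, Carrow, Dorne receive the extra seats.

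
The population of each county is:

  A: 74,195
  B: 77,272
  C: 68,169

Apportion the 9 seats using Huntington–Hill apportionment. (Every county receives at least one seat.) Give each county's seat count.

With divisor 25068: modified quotas A 2.960, B 3.082, C 2.719.
Geometric-mean thresholds: A √(2·3)=2.449, B √(3·4)=3.464, C √(2·3)=2.449.
Each quota rounded against its threshold gives A 3, B 3, C 3 (total 9).

A: 3, B: 3, C: 3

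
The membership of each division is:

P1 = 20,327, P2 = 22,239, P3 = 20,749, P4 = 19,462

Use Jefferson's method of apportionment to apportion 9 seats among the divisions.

Standard divisor 82777/9 ≈ 9197.444; standard quotas: P1 2.210, P2 2.418, P3 2.256, P4 2.116.
Rounding down gives 2, 2, 2, 2 = 8 seats, so the divisor must be adjusted.
With modified divisor 7200: modified quotas P1 2.823, P2 3.089, P3 2.882, P4 2.703.
Rounding down: P1 2, P2 3, P3 2, P4 2 (total 9).

P1: 2, P2: 3, P3: 2, P4: 2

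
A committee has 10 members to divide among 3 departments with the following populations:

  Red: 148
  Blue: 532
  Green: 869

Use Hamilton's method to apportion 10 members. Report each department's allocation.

Red 1, Blue 3, Green 6

Standard divisor: 1549 ÷ 10 ≈ 154.9.
Standard quotas: Red 0.955, Blue 3.434, Green 5.610.
Lower quotas: Red 0, Blue 3, Green 5 (sum 8, leaving 2 seats).
Remainders in descending order: Red 0.955, Green 0.610, Blue 0.434.
The surplus seats go to Red, Green.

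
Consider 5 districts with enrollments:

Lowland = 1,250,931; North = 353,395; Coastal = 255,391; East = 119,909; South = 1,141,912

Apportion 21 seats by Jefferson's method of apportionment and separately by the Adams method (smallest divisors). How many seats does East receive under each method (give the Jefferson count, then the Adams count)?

Jefferson: Lowland 9, North 2, Coastal 2, East 0, South 8.
Adams: Lowland 8, North 3, Coastal 2, East 1, South 7.
East gets 0 under Jefferson and 1 under Adams.

0 and 1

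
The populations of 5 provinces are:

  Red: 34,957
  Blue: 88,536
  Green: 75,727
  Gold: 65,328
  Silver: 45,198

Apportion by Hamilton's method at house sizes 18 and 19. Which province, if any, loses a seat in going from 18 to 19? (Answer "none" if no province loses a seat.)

none

At 18 seats: Red 2, Blue 5, Green 4, Gold 4, Silver 3.
At 19 seats: Red 2, Blue 5, Green 5, Gold 4, Silver 3.
No province's allocation decreased.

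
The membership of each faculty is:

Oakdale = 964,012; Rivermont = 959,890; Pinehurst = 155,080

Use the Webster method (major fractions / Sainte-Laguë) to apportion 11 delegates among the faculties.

Standard divisor 2078982/11 ≈ 188998.364; standard quotas: Oakdale 5.101, Rivermont 5.079, Pinehurst 0.821.
Rounding to the nearest integer gives Oakdale 5, Rivermont 5, Pinehurst 1 — total 11, matching the house size, so no adjustment is needed.

Oakdale 5, Rivermont 5, Pinehurst 1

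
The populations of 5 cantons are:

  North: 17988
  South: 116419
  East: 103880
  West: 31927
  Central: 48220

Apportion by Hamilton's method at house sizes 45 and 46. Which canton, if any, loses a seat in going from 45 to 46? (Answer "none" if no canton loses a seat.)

At 45 seats: North 3, South 16, East 15, West 4, Central 7.
At 46 seats: North 2, South 17, East 15, West 5, Central 7.
North drops from 3 to 2.

North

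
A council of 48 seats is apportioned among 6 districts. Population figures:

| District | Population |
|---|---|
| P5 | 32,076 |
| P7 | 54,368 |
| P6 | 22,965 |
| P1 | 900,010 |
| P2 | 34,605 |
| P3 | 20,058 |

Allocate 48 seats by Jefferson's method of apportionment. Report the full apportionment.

Standard divisor 1064082/48 ≈ 22168.375; standard quotas: P5 1.447, P7 2.453, P6 1.036, P1 40.599, P2 1.561, P3 0.905.
Rounding down gives 1, 2, 1, 40, 1, 0 = 45 seats, so the divisor must be adjusted.
With modified divisor 20700: modified quotas P5 1.550, P7 2.626, P6 1.109, P1 43.479, P2 1.672, P3 0.969.
Rounding down: P5 1, P7 2, P6 1, P1 43, P2 1, P3 0 (total 48).

P5 1, P7 2, P6 1, P1 43, P2 1, P3 0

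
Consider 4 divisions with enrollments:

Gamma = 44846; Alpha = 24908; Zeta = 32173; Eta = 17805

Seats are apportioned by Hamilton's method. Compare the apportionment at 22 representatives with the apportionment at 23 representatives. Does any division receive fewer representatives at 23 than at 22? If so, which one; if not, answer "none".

At 22 seats: Gamma 8, Alpha 5, Zeta 6, Eta 3.
At 23 seats: Gamma 9, Alpha 5, Zeta 6, Eta 3.
No division's allocation decreased.

none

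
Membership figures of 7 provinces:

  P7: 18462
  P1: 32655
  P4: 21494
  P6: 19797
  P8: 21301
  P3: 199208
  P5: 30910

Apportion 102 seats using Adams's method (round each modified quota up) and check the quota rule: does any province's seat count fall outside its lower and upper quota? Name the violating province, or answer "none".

Standard quotas: P7 5.477, P1 9.687, P4 6.376, P6 5.873, P8 6.319, P3 59.097, P5 9.170.
Adams allocation: P7 6, P1 10, P4 7, P6 6, P8 7, P3 57, P5 9.
P3 has quota 59.097 (lower 59, upper 60) but receives 57 — outside the quota interval.

P3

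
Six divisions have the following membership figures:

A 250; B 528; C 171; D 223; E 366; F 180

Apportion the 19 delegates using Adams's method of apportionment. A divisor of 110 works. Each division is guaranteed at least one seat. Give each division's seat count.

A 3, B 5, C 2, D 3, E 4, F 2

With modified divisor 110: modified quotas A 2.273, B 4.800, C 1.555, D 2.027, E 3.327, F 1.636.
Rounding up: A 3, B 5, C 2, D 3, E 4, F 2 (total 19).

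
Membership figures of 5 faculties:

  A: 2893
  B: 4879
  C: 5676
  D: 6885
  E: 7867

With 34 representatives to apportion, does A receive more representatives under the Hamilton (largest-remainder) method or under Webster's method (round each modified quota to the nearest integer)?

Hamilton: A 4, B 6, C 7, D 8, E 9.
Webster: A 3, B 6, C 7, D 8, E 10.
A gets 4 under Hamilton and 3 under Webster.

Hamilton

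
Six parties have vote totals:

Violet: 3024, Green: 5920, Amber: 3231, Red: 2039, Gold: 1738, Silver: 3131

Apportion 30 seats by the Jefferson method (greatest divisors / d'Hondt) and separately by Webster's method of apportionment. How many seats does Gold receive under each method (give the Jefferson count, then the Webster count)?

Jefferson: Violet 5, Green 10, Amber 5, Red 3, Gold 2, Silver 5.
Webster: Violet 5, Green 9, Amber 5, Red 3, Gold 3, Silver 5.
Gold gets 2 under Jefferson and 3 under Webster.

2 and 3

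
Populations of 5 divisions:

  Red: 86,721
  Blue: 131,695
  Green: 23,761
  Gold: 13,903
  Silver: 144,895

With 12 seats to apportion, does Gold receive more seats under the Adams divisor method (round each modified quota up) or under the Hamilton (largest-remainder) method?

Adams: Red 2, Blue 4, Green 1, Gold 1, Silver 4.
Hamilton: Red 3, Blue 4, Green 1, Gold 0, Silver 4.
Gold gets 1 under Adams and 0 under Hamilton.

Adams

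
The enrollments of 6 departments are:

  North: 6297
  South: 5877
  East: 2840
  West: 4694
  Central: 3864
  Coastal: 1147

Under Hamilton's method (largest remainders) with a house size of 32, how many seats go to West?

6

The standard divisor is 24719/32 ≈ 772.469.
Standard quotas: North 8.1518, South 7.6081, East 3.6765, West 6.0766, Central 5.0021, Coastal 1.4848.
Lower quotas: North 8, South 7, East 3, West 6, Central 5, Coastal 1 (sum 30, leaving 2 seats).
Remainders in descending order: East 0.6765, South 0.6081, Coastal 0.4848, North 0.1518, West 0.0766, Central 0.0021.
Largest remainders: East, South receive the extra seats.
West receives 6.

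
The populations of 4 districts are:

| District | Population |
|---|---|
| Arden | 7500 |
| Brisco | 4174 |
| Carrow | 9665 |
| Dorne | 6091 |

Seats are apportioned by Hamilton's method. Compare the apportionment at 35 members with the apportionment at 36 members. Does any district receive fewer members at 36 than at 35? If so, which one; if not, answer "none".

At 35 seats: Arden 10, Brisco 5, Carrow 12, Dorne 8.
At 36 seats: Arden 10, Brisco 5, Carrow 13, Dorne 8.
No district's allocation decreased.

none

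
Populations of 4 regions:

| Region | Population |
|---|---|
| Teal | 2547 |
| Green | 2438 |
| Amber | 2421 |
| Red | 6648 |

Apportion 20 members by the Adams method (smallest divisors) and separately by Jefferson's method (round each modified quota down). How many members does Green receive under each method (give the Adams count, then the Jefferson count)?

Adams: Teal 4, Green 4, Amber 3, Red 9.
Jefferson: Teal 4, Green 3, Amber 3, Red 10.
Green gets 4 under Adams and 3 under Jefferson.

4 and 3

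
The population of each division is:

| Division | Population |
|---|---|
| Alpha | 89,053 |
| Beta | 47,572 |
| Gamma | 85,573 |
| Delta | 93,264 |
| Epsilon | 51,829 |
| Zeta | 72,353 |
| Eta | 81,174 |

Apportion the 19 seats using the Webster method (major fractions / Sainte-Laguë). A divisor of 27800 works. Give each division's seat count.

With modified divisor 27800: modified quotas Alpha 3.203, Beta 1.711, Gamma 3.078, Delta 3.355, Epsilon 1.864, Zeta 2.603, Eta 2.920.
Rounding to the nearest integer: Alpha 3, Beta 2, Gamma 3, Delta 3, Epsilon 2, Zeta 3, Eta 3 (total 19).

Alpha 3, Beta 2, Gamma 3, Delta 3, Epsilon 2, Zeta 3, Eta 3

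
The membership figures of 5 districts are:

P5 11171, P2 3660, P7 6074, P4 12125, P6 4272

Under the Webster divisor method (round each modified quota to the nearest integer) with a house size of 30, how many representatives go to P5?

9

Standard divisor 37302/30 ≈ 1243.4; standard quotas: P5 8.984, P2 2.944, P7 4.885, P4 9.751, P6 3.436.
Rounding to the nearest integer gives P5 9, P2 3, P7 5, P4 10, P6 3 — total 30, matching the house size, so no adjustment is needed.
P5 receives 9.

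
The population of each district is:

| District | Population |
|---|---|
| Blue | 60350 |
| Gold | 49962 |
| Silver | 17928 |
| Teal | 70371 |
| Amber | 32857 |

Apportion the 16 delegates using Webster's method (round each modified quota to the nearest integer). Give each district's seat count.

Standard divisor 231468/16 ≈ 14466.75; standard quotas: Blue 4.172, Gold 3.454, Silver 1.239, Teal 4.864, Amber 2.271.
Rounding to the nearest integer gives 4, 3, 1, 5, 2 = 15 seats, so the divisor must be adjusted.
With modified divisor 13800: modified quotas Blue 4.373, Gold 3.620, Silver 1.299, Teal 5.099, Amber 2.381.
Rounding to the nearest integer: Blue 4, Gold 4, Silver 1, Teal 5, Amber 2 (total 16).

Blue=4, Gold=4, Silver=1, Teal=5, Amber=2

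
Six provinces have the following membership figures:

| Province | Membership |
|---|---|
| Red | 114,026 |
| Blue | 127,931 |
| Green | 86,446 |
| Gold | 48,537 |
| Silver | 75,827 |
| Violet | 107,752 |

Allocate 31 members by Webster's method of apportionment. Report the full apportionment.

Standard divisor 560519/31 ≈ 18081.258; standard quotas: Red 6.306, Blue 7.075, Green 4.781, Gold 2.684, Silver 4.194, Violet 5.959.
Rounding to the nearest integer gives Red 6, Blue 7, Green 5, Gold 3, Silver 4, Violet 6 — total 31, matching the house size, so no adjustment is needed.

Red 6, Blue 7, Green 5, Gold 3, Silver 4, Violet 6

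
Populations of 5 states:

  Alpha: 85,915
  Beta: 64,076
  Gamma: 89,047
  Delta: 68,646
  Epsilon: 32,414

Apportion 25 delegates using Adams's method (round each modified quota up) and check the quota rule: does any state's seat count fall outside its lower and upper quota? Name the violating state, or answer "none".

none

Standard quotas: Alpha 6.315, Beta 4.710, Gamma 6.546, Delta 5.046, Epsilon 2.383.
Adams allocation: Alpha 6, Beta 5, Gamma 6, Delta 5, Epsilon 3.
Every allocation lies between the lower and upper quota.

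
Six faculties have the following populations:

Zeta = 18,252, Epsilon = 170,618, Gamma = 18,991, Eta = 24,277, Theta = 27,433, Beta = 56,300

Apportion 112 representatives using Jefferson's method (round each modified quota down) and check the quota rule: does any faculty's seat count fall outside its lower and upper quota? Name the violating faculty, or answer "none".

Epsilon

Standard quotas: Zeta 6.472, Epsilon 60.497, Gamma 6.734, Eta 8.608, Theta 9.727, Beta 19.963.
Jefferson allocation: Zeta 6, Epsilon 62, Gamma 6, Eta 8, Theta 10, Beta 20.
Epsilon has quota 60.497 (lower 60, upper 61) but receives 62 — outside the quota interval.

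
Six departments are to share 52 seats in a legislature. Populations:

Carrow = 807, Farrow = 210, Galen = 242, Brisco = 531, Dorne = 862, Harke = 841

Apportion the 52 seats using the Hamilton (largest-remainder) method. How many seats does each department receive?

The standard divisor is 3493/52 ≈ 67.173.
Standard quotas: Carrow 12.014, Farrow 3.126, Galen 3.603, Brisco 7.905, Dorne 12.833, Harke 12.520.
Lower quotas: Carrow 12, Farrow 3, Galen 3, Brisco 7, Dorne 12, Harke 12 (sum 49, leaving 3 seats).
Remainders in descending order: Brisco 0.905, Dorne 0.833, Galen 0.603, Harke 0.520, Farrow 0.126, Carrow 0.014.
The surplus seats go to Brisco, Dorne, Galen.

Carrow 12; Farrow 3; Galen 4; Brisco 8; Dorne 13; Harke 12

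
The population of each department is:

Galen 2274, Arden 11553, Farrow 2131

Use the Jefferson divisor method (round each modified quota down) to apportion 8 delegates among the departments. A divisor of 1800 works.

Galen 1, Arden 6, Farrow 1

With modified divisor 1800: modified quotas Galen 1.263, Arden 6.418, Farrow 1.184.
Rounding down: Galen 1, Arden 6, Farrow 1 (total 8).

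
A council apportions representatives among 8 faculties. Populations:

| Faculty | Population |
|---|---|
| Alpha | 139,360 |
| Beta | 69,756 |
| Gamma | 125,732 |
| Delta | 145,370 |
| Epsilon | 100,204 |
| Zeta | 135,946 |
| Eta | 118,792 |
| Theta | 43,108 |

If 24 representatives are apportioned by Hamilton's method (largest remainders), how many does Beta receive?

The standard divisor is 878268/24 ≈ 36594.5.
Standard quotas: Alpha 3.8082, Beta 1.9062, Gamma 3.4358, Delta 3.9725, Epsilon 2.7382, Zeta 3.7149, Eta 3.2462, Theta 1.1780.
Lower quotas: Alpha 3, Beta 1, Gamma 3, Delta 3, Epsilon 2, Zeta 3, Eta 3, Theta 1 (sum 19, leaving 5 seats).
Remainders in descending order: Delta 0.9725, Beta 0.9062, Alpha 0.8082, Epsilon 0.7382, Zeta 0.7149, Gamma 0.4358, Eta 0.2462, Theta 0.1780.
Largest remainders: Delta, Beta, Alpha, Epsilon, Zeta receive the extra seats.
Beta receives 2.

2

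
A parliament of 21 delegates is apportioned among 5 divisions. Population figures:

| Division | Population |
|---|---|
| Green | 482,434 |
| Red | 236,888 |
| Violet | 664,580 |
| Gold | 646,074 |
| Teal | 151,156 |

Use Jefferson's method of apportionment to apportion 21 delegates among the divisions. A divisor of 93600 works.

Green: 5, Red: 2, Violet: 7, Gold: 6, Teal: 1

With modified divisor 93600: modified quotas Green 5.154, Red 2.531, Violet 7.100, Gold 6.902, Teal 1.615.
Rounding down: Green 5, Red 2, Violet 7, Gold 6, Teal 1 (total 21).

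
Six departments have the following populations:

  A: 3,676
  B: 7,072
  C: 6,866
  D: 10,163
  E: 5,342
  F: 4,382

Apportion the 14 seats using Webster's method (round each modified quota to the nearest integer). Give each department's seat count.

Standard divisor 37501/14 ≈ 2678.643; standard quotas: A 1.372, B 2.640, C 2.563, D 3.794, E 1.994, F 1.636.
Rounding to the nearest integer gives 1, 3, 3, 4, 2, 2 = 15 seats, so the divisor must be adjusted.
With modified divisor 2800: modified quotas A 1.313, B 2.526, C 2.452, D 3.630, E 1.908, F 1.565.
Rounding to the nearest integer: A 1, B 3, C 2, D 4, E 2, F 2 (total 14).

A 1, B 3, C 2, D 4, E 2, F 2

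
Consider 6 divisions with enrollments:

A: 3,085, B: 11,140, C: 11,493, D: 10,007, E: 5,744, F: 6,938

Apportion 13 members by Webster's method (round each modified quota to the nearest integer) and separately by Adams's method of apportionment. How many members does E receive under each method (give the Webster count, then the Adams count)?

1 and 2

Webster: A 1, B 3, C 3, D 3, E 1, F 2.
Adams: A 1, B 3, C 3, D 2, E 2, F 2.
E gets 1 under Webster and 2 under Adams.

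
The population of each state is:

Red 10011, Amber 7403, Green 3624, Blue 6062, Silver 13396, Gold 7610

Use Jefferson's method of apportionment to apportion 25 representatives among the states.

Standard divisor 48106/25 ≈ 1924.24; standard quotas: Red 5.203, Amber 3.847, Green 1.883, Blue 3.150, Silver 6.962, Gold 3.955.
Rounding down gives 5, 3, 1, 3, 6, 3 = 21 seats, so the divisor must be adjusted.
With modified divisor 1700: modified quotas Red 5.889, Amber 4.355, Green 2.132, Blue 3.566, Silver 7.880, Gold 4.476.
Rounding down: Red 5, Amber 4, Green 2, Blue 3, Silver 7, Gold 4 (total 25).

Red 5, Amber 4, Green 2, Blue 3, Silver 7, Gold 4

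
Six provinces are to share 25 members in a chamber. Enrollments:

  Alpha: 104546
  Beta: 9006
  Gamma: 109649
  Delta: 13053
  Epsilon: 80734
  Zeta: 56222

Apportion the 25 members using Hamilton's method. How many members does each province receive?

The standard divisor is 373210/25 ≈ 14928.4.
Standard quotas: Alpha 7.0032, Beta 0.6033, Gamma 7.3450, Delta 0.8744, Epsilon 5.4081, Zeta 3.7661.
Lower quotas: Alpha 7, Beta 0, Gamma 7, Delta 0, Epsilon 5, Zeta 3 (sum 22, leaving 3 seats).
Remainders in descending order: Delta 0.8744, Zeta 0.7661, Beta 0.6033, Epsilon 0.4081, Gamma 0.3450, Alpha 0.0032.
The surplus seats go to Delta, Zeta, Beta.

Alpha 7, Beta 1, Gamma 7, Delta 1, Epsilon 5, Zeta 4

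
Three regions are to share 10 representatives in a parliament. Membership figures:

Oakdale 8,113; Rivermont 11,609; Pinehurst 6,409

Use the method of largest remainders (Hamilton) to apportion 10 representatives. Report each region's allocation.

Oakdale 3, Rivermont 4, Pinehurst 3

Standard divisor: 26131 ÷ 10 ≈ 2613.1.
Standard quotas: Oakdale 3.1047, Rivermont 4.4426, Pinehurst 2.4526.
Lower quotas: Oakdale 3, Rivermont 4, Pinehurst 2 (sum 9, leaving 1 seat).
Remainders in descending order: Pinehurst 0.4526, Rivermont 0.4426, Oakdale 0.1047.
Largest remainder: Pinehurst receives the extra seat.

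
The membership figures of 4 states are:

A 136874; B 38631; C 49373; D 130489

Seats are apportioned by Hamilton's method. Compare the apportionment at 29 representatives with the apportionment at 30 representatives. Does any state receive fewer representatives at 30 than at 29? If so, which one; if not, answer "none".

At 29 seats: A 11, B 3, C 4, D 11.
At 30 seats: A 12, B 3, C 4, D 11.
No state's allocation decreased.

none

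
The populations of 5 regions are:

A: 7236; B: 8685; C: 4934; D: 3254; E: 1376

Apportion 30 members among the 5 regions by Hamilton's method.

A 8; B 10; C 6; D 4; E 2

The standard divisor is 25485/30 ≈ 849.5.
Standard quotas: A 8.5180, B 10.2237, C 5.8081, D 3.8305, E 1.6198.
Lower quotas: A 8, B 10, C 5, D 3, E 1 (sum 27, leaving 3 seats).
Remainders in descending order: D 0.8305, C 0.8081, E 0.6198, A 0.5180, B 0.2237.
Largest remainders: D, C, E receive the extra seats.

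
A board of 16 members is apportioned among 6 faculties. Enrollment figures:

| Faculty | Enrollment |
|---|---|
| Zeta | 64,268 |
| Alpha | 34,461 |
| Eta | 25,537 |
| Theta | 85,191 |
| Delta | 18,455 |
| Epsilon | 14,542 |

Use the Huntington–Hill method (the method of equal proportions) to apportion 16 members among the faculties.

With divisor 14962: modified quotas Zeta 4.295, Alpha 2.303, Eta 1.707, Theta 5.694, Delta 1.233, Epsilon 0.972.
Geometric-mean thresholds: Zeta √(4·5)=4.472, Alpha √(2·3)=2.449, Eta √(1·2)=1.414, Theta √(5·6)=5.477, Delta √(1·2)=1.414, Epsilon (min 1).
Each quota rounded against its threshold gives Zeta 4, Alpha 2, Eta 2, Theta 6, Delta 1, Epsilon 1 (total 16).

Zeta 4; Alpha 2; Eta 2; Theta 6; Delta 1; Epsilon 1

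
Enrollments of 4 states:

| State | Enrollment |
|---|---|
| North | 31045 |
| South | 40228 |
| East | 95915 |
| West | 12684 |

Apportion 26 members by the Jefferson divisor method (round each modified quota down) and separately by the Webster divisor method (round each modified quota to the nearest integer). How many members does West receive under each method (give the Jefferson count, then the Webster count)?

Jefferson: North 4, South 6, East 15, West 1.
Webster: North 4, South 6, East 14, West 2.
West gets 1 under Jefferson and 2 under Webster.

1 and 2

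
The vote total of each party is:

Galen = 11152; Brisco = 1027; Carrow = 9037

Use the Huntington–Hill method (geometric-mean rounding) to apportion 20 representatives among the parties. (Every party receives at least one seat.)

Galen 10, Brisco 1, Carrow 9

With divisor 1064: modified quotas Galen 10.481, Brisco 0.965, Carrow 8.493.
Geometric-mean thresholds: Galen √(10·11)=10.488, Brisco (min 1), Carrow √(8·9)=8.485.
Each quota rounded against its threshold gives Galen 10, Brisco 1, Carrow 9 (total 20).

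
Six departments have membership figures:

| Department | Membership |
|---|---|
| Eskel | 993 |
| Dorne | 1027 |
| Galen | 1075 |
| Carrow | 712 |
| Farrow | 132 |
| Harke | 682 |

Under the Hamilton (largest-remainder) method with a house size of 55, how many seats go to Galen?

13

Total 4621; standard divisor 4621/55 ≈ 84.018.
Standard quotas: Eskel 11.819, Dorne 12.224, Galen 12.795, Carrow 8.474, Farrow 1.571, Harke 8.117.
Lower quotas: Eskel 11, Dorne 12, Galen 12, Carrow 8, Farrow 1, Harke 8 (sum 52, leaving 3 seats).
Remainders in descending order: Eskel 0.819, Galen 0.795, Farrow 0.571, Carrow 0.474, Dorne 0.224, Harke 0.117.
Largest remainders: Eskel, Galen, Farrow receive the extra seats.
Galen receives 13.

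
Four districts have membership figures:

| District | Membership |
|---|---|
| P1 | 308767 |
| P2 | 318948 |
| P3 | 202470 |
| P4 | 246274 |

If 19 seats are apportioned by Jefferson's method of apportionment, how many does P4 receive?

Standard divisor 1076459/19 ≈ 56655.737; standard quotas: P1 5.450, P2 5.630, P3 3.574, P4 4.347.
Rounding down gives 5, 5, 3, 4 = 17 seats, so the divisor must be adjusted.
With modified divisor 51000: modified quotas P1 6.054, P2 6.254, P3 3.970, P4 4.829.
Rounding down: P1 6, P2 6, P3 3, P4 4 (total 19).
P4 receives 4.

4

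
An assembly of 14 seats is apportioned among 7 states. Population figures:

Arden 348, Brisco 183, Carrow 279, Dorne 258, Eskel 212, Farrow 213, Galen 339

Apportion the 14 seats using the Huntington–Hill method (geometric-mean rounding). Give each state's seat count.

With divisor 140: modified quotas Arden 2.486, Brisco 1.307, Carrow 1.993, Dorne 1.843, Eskel 1.514, Farrow 1.521, Galen 2.421.
Geometric-mean thresholds: Arden √(2·3)=2.449, Brisco √(1·2)=1.414, Carrow √(1·2)=1.414, Dorne √(1·2)=1.414, Eskel √(1·2)=1.414, Farrow √(1·2)=1.414, Galen √(2·3)=2.449.
Each quota rounded against its threshold gives Arden 3, Brisco 1, Carrow 2, Dorne 2, Eskel 2, Farrow 2, Galen 2 (total 14).

Arden 3, Brisco 1, Carrow 2, Dorne 2, Eskel 2, Farrow 2, Galen 2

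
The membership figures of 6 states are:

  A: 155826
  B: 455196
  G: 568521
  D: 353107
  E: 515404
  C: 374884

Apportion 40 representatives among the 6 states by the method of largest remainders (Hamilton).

A: 3, B: 8, G: 9, D: 6, E: 8, C: 6

The standard divisor is 2422938/40 ≈ 60573.45.
Standard quotas: A 2.5725, B 7.5148, G 9.3856, D 5.8294, E 8.5087, C 6.1889.
Lower quotas: A 2, B 7, G 9, D 5, E 8, C 6 (sum 37, leaving 3 seats).
Remainders in descending order: D 0.8294, A 0.5725, B 0.5148, E 0.5087, G 0.3856, C 0.1889.
Largest remainders: D, A, B receive the extra seats.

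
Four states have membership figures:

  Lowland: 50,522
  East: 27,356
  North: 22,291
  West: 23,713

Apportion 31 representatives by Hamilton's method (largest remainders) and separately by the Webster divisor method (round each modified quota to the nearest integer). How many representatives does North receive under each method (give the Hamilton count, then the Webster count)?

Hamilton: Lowland 13, East 7, North 5, West 6.
Webster: Lowland 12, East 7, North 6, West 6.
North gets 5 under Hamilton and 6 under Webster.

5 and 6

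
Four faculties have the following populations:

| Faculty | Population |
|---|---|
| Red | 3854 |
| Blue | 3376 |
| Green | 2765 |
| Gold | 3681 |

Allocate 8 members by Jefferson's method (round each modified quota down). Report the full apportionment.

Standard divisor 13676/8 ≈ 1709.5; standard quotas: Red 2.254, Blue 1.975, Green 1.617, Gold 2.153.
Rounding down gives 2, 1, 1, 2 = 6 seats, so the divisor must be adjusted.
With modified divisor 1300: modified quotas Red 2.965, Blue 2.597, Green 2.127, Gold 2.832.
Rounding down: Red 2, Blue 2, Green 2, Gold 2 (total 8).

Red: 2, Blue: 2, Green: 2, Gold: 2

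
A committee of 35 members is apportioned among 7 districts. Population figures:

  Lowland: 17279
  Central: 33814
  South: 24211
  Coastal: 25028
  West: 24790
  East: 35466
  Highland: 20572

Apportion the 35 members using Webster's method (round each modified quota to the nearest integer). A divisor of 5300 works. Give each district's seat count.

Lowland=3, Central=6, South=5, Coastal=5, West=5, East=7, Highland=4

With modified divisor 5300: modified quotas Lowland 3.260, Central 6.380, South 4.568, Coastal 4.722, West 4.677, East 6.692, Highland 3.882.
Rounding to the nearest integer: Lowland 3, Central 6, South 5, Coastal 5, West 5, East 7, Highland 4 (total 35).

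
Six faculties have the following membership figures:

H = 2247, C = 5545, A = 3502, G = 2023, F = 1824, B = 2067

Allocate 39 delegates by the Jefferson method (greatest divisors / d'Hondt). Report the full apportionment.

H 5, C 13, A 8, G 4, F 4, B 5

Standard divisor 17208/39 ≈ 441.231; standard quotas: H 5.093, C 12.567, A 7.937, G 4.585, F 4.134, B 4.685.
Rounding down gives 5, 12, 7, 4, 4, 4 = 36 seats, so the divisor must be adjusted.
With modified divisor 410: modified quotas H 5.480, C 13.524, A 8.541, G 4.934, F 4.449, B 5.041.
Rounding down: H 5, C 13, A 8, G 4, F 4, B 5 (total 39).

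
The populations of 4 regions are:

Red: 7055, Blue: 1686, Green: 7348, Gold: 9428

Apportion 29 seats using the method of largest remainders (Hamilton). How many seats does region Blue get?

Standard divisor: 25517 ÷ 29 ≈ 879.897.
Standard quotas: Red 8.0180, Blue 1.9161, Green 8.3510, Gold 10.7149.
Lower quotas: Red 8, Blue 1, Green 8, Gold 10 (sum 27, leaving 2 seats).
Remainders in descending order: Blue 0.9161, Gold 0.7149, Green 0.3510, Red 0.0180.
Largest remainders: Blue, Gold receive the extra seats.
Blue receives 2.

2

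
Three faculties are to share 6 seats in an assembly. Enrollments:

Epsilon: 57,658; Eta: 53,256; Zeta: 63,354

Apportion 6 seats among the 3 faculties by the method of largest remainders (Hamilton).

Epsilon=2, Eta=2, Zeta=2

The standard divisor is 174268/6 ≈ 29044.667.
Standard quotas: Epsilon 1.9851, Eta 1.8336, Zeta 2.1813.
Lower quotas: Epsilon 1, Eta 1, Zeta 2 (sum 4, leaving 2 seats).
Remainders in descending order: Epsilon 0.9851, Eta 0.8336, Zeta 0.1813.
Largest remainders: Epsilon, Eta receive the extra seats.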